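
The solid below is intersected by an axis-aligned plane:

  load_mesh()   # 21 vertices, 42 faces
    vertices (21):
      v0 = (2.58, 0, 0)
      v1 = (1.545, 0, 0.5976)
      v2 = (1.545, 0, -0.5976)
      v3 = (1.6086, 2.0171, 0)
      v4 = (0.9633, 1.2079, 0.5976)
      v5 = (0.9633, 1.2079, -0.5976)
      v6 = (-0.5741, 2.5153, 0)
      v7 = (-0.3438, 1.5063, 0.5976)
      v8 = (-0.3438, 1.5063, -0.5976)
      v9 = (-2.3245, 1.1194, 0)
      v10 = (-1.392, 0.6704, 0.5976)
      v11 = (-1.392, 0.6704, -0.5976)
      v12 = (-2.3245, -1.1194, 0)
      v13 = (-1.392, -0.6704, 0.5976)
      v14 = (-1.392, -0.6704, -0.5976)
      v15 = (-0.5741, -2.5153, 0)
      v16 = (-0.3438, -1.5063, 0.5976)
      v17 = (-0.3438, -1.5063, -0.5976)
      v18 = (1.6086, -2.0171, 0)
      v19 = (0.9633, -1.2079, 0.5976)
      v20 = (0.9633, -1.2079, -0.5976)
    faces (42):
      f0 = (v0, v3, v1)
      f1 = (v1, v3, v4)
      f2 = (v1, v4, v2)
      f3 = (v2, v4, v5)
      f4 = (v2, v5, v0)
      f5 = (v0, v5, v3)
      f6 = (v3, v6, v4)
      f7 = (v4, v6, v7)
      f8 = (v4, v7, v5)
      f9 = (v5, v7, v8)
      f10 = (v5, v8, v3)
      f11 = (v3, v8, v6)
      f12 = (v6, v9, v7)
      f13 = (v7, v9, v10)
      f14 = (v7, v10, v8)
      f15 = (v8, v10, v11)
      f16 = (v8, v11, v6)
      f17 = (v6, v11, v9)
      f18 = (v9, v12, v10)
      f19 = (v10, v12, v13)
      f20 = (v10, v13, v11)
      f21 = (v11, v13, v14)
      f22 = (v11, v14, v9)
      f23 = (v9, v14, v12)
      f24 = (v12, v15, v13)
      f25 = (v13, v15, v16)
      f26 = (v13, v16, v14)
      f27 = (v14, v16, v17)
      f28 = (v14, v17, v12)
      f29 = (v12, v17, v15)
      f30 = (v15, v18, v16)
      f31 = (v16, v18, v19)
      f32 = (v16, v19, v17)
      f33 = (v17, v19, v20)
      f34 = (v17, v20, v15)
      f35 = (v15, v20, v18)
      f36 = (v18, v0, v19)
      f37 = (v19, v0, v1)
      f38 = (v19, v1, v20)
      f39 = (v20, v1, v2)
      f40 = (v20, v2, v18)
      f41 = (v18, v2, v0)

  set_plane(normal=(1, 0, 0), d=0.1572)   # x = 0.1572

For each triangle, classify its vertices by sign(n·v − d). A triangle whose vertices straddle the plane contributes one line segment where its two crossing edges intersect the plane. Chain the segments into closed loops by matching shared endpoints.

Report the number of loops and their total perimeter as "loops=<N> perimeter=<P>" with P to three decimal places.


loops=2 perimeter=6.902

Straddling triangles (12 of 42):
  (v3,v6,v4) [+-+] → (0.1572, 2.34838, 0)–(0.1572, 1.8934, 0.284262)  len=0.5365
  (v4,v6,v7) [+--] → (0.1572, 1.8934, 0.284262)–(0.1572, 1.39193, 0.5976)  len=0.5913
  (v4,v7,v5) [+-+] → (0.1572, 1.39193, 0.5976)–(0.1572, 1.39193, 0.13949)  len=0.4581
  (v5,v7,v8) [+--] → (0.1572, 1.39193, 0.13949)–(0.1572, 1.39193, -0.5976)  len=0.7371
  (v5,v8,v3) [+-+] → (0.1572, 1.39193, -0.5976)–(0.1572, 1.63737, -0.444252)  len=0.2894
  (v3,v8,v6) [+--] → (0.1572, 1.63737, -0.444252)–(0.1572, 2.34838, 0)  len=0.8384
  (v15,v18,v16) [-+-] → (0.1572, -2.34838, 0)–(0.1572, -1.63737, 0.444252)  len=0.8384
  (v16,v18,v19) [-++] → (0.1572, -1.63737, 0.444252)–(0.1572, -1.39193, 0.5976)  len=0.2894
  (v16,v19,v17) [-+-] → (0.1572, -1.39193, 0.5976)–(0.1572, -1.39193, -0.13949)  len=0.7371
  (v17,v19,v20) [-++] → (0.1572, -1.39193, -0.13949)–(0.1572, -1.39193, -0.5976)  len=0.4581
  (v17,v20,v15) [-+-] → (0.1572, -1.39193, -0.5976)–(0.1572, -1.8934, -0.284262)  len=0.5913
  (v15,v20,v18) [-++] → (0.1572, -1.8934, -0.284262)–(0.1572, -2.34838, 0)  len=0.5365

Chained into 2 loop(s):
  loop 1: 6 segments, perimeter = 3.4508
  loop 2: 6 segments, perimeter = 3.4508
Total perimeter = 6.902


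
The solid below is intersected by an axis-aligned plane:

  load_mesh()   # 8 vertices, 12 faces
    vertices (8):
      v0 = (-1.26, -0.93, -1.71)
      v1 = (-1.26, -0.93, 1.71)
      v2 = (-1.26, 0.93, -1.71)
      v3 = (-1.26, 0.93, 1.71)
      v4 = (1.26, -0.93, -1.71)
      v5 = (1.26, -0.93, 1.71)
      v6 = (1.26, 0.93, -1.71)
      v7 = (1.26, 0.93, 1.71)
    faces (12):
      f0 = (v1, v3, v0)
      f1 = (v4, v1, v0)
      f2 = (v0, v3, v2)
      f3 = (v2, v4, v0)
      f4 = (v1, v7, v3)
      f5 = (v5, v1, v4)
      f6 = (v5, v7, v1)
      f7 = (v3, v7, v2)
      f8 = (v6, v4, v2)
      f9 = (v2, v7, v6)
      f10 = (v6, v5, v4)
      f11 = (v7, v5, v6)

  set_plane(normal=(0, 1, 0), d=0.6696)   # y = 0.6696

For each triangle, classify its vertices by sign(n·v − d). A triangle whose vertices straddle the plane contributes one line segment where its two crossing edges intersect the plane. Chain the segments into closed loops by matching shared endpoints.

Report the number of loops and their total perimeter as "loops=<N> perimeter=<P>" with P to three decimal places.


Straddling triangles (8 of 12):
  (v1,v3,v0) [-+-] → (-1.26, 0.6696, 1.71)–(-1.26, 0.6696, 1.2312)  len=0.4788
  (v0,v3,v2) [-++] → (-1.26, 0.6696, 1.2312)–(-1.26, 0.6696, -1.71)  len=2.9412
  (v2,v4,v0) [+--] → (-0.9072, 0.6696, -1.71)–(-1.26, 0.6696, -1.71)  len=0.3528
  (v1,v7,v3) [-++] → (0.9072, 0.6696, 1.71)–(-1.26, 0.6696, 1.71)  len=2.1672
  (v5,v7,v1) [-+-] → (1.26, 0.6696, 1.71)–(0.9072, 0.6696, 1.71)  len=0.3528
  (v6,v4,v2) [+-+] → (1.26, 0.6696, -1.71)–(-0.9072, 0.6696, -1.71)  len=2.1672
  (v6,v5,v4) [+--] → (1.26, 0.6696, -1.2312)–(1.26, 0.6696, -1.71)  len=0.4788
  (v7,v5,v6) [+-+] → (1.26, 0.6696, 1.71)–(1.26, 0.6696, -1.2312)  len=2.9412

Chained into 1 loop(s):
  loop 1: 8 segments, perimeter = 11.8800
Total perimeter = 11.880

loops=1 perimeter=11.880


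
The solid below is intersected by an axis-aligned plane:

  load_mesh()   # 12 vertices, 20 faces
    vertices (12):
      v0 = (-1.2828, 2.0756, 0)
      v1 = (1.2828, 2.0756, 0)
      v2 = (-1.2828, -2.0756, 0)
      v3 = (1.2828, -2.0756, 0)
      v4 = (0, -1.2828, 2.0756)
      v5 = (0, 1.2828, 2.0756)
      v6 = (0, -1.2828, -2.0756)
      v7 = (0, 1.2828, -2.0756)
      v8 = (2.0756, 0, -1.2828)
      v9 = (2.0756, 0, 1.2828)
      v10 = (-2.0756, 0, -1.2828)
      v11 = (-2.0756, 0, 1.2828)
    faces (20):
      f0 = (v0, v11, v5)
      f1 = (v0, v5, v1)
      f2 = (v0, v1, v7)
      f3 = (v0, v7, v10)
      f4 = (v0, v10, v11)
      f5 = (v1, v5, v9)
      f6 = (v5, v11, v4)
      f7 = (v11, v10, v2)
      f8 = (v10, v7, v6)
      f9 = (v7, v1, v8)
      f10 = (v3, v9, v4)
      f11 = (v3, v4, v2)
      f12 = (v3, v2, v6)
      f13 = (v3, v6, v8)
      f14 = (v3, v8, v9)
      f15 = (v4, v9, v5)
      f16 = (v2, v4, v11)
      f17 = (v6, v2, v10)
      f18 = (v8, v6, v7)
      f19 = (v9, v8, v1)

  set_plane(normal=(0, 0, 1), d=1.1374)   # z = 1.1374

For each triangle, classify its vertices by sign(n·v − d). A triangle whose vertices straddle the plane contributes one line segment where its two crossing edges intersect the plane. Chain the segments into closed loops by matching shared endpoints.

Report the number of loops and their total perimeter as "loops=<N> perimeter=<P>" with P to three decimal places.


Straddling triangles (10 of 20):
  (v0,v11,v5) [-++] → (-1.98574, 0.235261, 1.1374)–(-0.579843, 1.64116, 1.1374)  len=1.9882
  (v0,v5,v1) [-+-] → (-0.579843, 1.64116, 1.1374)–(0.579843, 1.64116, 1.1374)  len=1.1597
  (v0,v10,v11) [--+] → (-2.0756, 0, 1.1374)–(-1.98574, 0.235261, 1.1374)  len=0.2518
  (v1,v5,v9) [-++] → (0.579843, 1.64116, 1.1374)–(1.98574, 0.235261, 1.1374)  len=1.9882
  (v11,v10,v2) [+--] → (-2.0756, 0, 1.1374)–(-1.98574, -0.235261, 1.1374)  len=0.2518
  (v3,v9,v4) [-++] → (1.98574, -0.235261, 1.1374)–(0.579843, -1.64116, 1.1374)  len=1.9882
  (v3,v4,v2) [-+-] → (0.579843, -1.64116, 1.1374)–(-0.579843, -1.64116, 1.1374)  len=1.1597
  (v3,v8,v9) [--+] → (2.0756, 0, 1.1374)–(1.98574, -0.235261, 1.1374)  len=0.2518
  (v2,v4,v11) [-++] → (-0.579843, -1.64116, 1.1374)–(-1.98574, -0.235261, 1.1374)  len=1.9882
  (v9,v8,v1) [+--] → (2.0756, 0, 1.1374)–(1.98574, 0.235261, 1.1374)  len=0.2518

Chained into 1 loop(s):
  loop 1: 10 segments, perimeter = 11.2797
Total perimeter = 11.280

loops=1 perimeter=11.280


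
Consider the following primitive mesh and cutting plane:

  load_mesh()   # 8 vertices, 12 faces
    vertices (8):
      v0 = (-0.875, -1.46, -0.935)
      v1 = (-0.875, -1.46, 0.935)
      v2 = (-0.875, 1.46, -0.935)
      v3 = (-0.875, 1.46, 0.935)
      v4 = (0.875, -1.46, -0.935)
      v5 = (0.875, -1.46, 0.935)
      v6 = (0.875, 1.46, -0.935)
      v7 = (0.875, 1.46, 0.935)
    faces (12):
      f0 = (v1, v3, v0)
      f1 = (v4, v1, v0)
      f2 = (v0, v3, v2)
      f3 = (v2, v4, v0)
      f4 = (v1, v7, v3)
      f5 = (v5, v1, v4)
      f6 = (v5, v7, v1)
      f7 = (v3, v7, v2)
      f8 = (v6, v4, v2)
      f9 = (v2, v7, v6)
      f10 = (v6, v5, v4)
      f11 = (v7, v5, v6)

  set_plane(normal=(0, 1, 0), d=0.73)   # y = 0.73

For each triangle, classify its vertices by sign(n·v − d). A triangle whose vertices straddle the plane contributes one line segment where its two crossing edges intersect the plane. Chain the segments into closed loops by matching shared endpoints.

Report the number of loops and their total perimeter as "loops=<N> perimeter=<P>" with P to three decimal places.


loops=1 perimeter=7.240

Straddling triangles (8 of 12):
  (v1,v3,v0) [-+-] → (-0.875, 0.73, 0.935)–(-0.875, 0.73, 0.4675)  len=0.4675
  (v0,v3,v2) [-++] → (-0.875, 0.73, 0.4675)–(-0.875, 0.73, -0.935)  len=1.4025
  (v2,v4,v0) [+--] → (-0.4375, 0.73, -0.935)–(-0.875, 0.73, -0.935)  len=0.4375
  (v1,v7,v3) [-++] → (0.4375, 0.73, 0.935)–(-0.875, 0.73, 0.935)  len=1.3125
  (v5,v7,v1) [-+-] → (0.875, 0.73, 0.935)–(0.4375, 0.73, 0.935)  len=0.4375
  (v6,v4,v2) [+-+] → (0.875, 0.73, -0.935)–(-0.4375, 0.73, -0.935)  len=1.3125
  (v6,v5,v4) [+--] → (0.875, 0.73, -0.4675)–(0.875, 0.73, -0.935)  len=0.4675
  (v7,v5,v6) [+-+] → (0.875, 0.73, 0.935)–(0.875, 0.73, -0.4675)  len=1.4025

Chained into 1 loop(s):
  loop 1: 8 segments, perimeter = 7.2400
Total perimeter = 7.240


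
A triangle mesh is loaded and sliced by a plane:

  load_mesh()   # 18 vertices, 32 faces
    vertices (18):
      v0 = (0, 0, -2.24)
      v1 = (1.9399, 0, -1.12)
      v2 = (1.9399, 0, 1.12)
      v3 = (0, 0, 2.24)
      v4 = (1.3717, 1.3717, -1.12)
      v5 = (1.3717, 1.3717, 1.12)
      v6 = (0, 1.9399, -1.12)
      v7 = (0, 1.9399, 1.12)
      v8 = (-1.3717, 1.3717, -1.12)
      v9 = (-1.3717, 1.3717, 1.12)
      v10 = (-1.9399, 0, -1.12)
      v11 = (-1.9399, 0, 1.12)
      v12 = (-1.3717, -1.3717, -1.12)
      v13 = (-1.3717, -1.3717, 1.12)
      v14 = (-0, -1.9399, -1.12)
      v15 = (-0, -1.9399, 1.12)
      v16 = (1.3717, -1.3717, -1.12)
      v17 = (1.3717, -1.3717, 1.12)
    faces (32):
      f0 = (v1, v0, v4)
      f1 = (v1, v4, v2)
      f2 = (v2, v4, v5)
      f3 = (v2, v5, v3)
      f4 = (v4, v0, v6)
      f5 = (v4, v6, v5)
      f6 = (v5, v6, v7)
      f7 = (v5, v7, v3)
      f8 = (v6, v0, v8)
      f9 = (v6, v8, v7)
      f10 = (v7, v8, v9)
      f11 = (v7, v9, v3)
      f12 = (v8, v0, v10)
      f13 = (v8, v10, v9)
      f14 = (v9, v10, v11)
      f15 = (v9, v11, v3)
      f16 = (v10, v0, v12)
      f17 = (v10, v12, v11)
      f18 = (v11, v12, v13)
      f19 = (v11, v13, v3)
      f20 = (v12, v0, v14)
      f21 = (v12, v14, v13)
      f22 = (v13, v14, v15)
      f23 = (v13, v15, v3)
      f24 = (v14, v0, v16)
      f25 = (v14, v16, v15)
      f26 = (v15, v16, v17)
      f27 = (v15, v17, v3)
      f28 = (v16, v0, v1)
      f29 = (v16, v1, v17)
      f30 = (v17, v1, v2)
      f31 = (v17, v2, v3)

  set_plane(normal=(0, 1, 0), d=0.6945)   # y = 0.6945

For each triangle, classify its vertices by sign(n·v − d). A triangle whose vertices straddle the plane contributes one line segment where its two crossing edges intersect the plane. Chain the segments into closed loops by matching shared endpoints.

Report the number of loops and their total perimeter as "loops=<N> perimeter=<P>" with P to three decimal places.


loops=1 perimeter=11.760

Straddling triangles (12 of 32):
  (v1,v0,v4) [--+] → (0.6945, 0.6945, -1.67294)–(1.65222, 0.6945, -1.12)  len=1.1059
  (v1,v4,v2) [-+-] → (1.65222, 0.6945, -1.12)–(1.65222, 0.6945, -0.0141255)  len=1.1059
  (v2,v4,v5) [-++] → (1.65222, 0.6945, -0.0141255)–(1.65222, 0.6945, 1.12)  len=1.1341
  (v2,v5,v3) [-+-] → (1.65222, 0.6945, 1.12)–(0.6945, 0.6945, 1.67294)  len=1.1059
  (v4,v0,v6) [+-+] → (0.6945, 0.6945, -1.67294)–(0, 0.6945, -1.83903)  len=0.7141
  (v5,v7,v3) [++-] → (0, 0.6945, 1.83903)–(0.6945, 0.6945, 1.67294)  len=0.7141
  (v6,v0,v8) [+-+] → (0, 0.6945, -1.83903)–(-0.6945, 0.6945, -1.67294)  len=0.7141
  (v7,v9,v3) [++-] → (-0.6945, 0.6945, 1.67294)–(0, 0.6945, 1.83903)  len=0.7141
  (v8,v0,v10) [+--] → (-0.6945, 0.6945, -1.67294)–(-1.65222, 0.6945, -1.12)  len=1.1059
  (v8,v10,v9) [+-+] → (-1.65222, 0.6945, -1.12)–(-1.65222, 0.6945, 0.0141255)  len=1.1341
  (v9,v10,v11) [+--] → (-1.65222, 0.6945, 0.0141255)–(-1.65222, 0.6945, 1.12)  len=1.1059
  (v9,v11,v3) [+--] → (-1.65222, 0.6945, 1.12)–(-0.6945, 0.6945, 1.67294)  len=1.1059

Chained into 1 loop(s):
  loop 1: 12 segments, perimeter = 11.7598
Total perimeter = 11.760


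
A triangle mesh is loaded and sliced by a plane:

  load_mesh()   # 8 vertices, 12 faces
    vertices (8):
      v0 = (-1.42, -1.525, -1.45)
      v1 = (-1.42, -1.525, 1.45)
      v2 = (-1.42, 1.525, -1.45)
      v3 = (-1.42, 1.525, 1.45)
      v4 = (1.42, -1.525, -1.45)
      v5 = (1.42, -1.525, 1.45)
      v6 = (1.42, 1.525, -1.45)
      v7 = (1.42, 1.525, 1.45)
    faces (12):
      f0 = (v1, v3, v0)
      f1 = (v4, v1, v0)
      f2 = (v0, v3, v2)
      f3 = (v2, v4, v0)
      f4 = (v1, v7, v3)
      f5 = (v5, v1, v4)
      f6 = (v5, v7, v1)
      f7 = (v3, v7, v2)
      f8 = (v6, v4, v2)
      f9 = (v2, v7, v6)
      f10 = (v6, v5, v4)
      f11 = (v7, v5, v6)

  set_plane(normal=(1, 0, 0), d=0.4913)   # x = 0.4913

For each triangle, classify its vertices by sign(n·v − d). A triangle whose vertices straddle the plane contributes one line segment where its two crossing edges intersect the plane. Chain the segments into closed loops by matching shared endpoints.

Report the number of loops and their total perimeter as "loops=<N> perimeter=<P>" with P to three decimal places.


loops=1 perimeter=11.900

Straddling triangles (8 of 12):
  (v4,v1,v0) [+--] → (0.4913, -1.525, -0.50168)–(0.4913, -1.525, -1.45)  len=0.9483
  (v2,v4,v0) [-+-] → (0.4913, -0.527629, -1.45)–(0.4913, -1.525, -1.45)  len=0.9974
  (v1,v7,v3) [-+-] → (0.4913, 0.527629, 1.45)–(0.4913, 1.525, 1.45)  len=0.9974
  (v5,v1,v4) [+-+] → (0.4913, -1.525, 1.45)–(0.4913, -1.525, -0.50168)  len=1.9517
  (v5,v7,v1) [++-] → (0.4913, 0.527629, 1.45)–(0.4913, -1.525, 1.45)  len=2.0526
  (v3,v7,v2) [-+-] → (0.4913, 1.525, 1.45)–(0.4913, 1.525, 0.50168)  len=0.9483
  (v6,v4,v2) [++-] → (0.4913, -0.527629, -1.45)–(0.4913, 1.525, -1.45)  len=2.0526
  (v2,v7,v6) [-++] → (0.4913, 1.525, 0.50168)–(0.4913, 1.525, -1.45)  len=1.9517

Chained into 1 loop(s):
  loop 1: 8 segments, perimeter = 11.9000
Total perimeter = 11.900


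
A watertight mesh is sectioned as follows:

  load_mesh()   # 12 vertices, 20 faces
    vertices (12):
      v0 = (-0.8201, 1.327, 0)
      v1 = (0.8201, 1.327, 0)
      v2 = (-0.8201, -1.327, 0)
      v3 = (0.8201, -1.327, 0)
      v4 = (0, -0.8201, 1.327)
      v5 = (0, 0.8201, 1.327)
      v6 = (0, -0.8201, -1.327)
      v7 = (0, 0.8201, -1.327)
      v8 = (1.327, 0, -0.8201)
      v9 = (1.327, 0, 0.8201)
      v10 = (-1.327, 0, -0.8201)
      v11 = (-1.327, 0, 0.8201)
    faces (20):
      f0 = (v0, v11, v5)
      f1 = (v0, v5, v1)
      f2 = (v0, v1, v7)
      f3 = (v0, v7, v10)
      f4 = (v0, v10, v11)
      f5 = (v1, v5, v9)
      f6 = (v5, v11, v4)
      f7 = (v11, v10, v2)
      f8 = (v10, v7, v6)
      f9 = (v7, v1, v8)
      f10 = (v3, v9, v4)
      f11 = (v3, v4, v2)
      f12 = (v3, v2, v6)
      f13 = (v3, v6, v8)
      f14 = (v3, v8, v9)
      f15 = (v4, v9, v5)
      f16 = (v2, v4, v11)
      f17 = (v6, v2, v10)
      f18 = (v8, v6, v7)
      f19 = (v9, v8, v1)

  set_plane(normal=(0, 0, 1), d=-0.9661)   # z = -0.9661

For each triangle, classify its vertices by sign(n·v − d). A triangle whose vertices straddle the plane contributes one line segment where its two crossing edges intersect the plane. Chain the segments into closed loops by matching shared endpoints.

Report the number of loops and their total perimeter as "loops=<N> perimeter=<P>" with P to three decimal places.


Straddling triangles (8 of 20):
  (v0,v1,v7) [++-] → (0.22304, 0.95796, -0.9661)–(-0.22304, 0.95796, -0.9661)  len=0.4461
  (v0,v7,v10) [+-+] → (-0.22304, 0.95796, -0.9661)–(-0.94479, 0.23621, -0.9661)  len=1.0207
  (v10,v7,v6) [+--] → (-0.94479, 0.23621, -0.9661)–(-0.94479, -0.23621, -0.9661)  len=0.4724
  (v7,v1,v8) [-++] → (0.22304, 0.95796, -0.9661)–(0.94479, 0.23621, -0.9661)  len=1.0207
  (v3,v2,v6) [++-] → (-0.22304, -0.95796, -0.9661)–(0.22304, -0.95796, -0.9661)  len=0.4461
  (v3,v6,v8) [+-+] → (0.22304, -0.95796, -0.9661)–(0.94479, -0.23621, -0.9661)  len=1.0207
  (v6,v2,v10) [-++] → (-0.22304, -0.95796, -0.9661)–(-0.94479, -0.23621, -0.9661)  len=1.0207
  (v8,v6,v7) [+--] → (0.94479, -0.23621, -0.9661)–(0.94479, 0.23621, -0.9661)  len=0.4724

Chained into 1 loop(s):
  loop 1: 8 segments, perimeter = 5.9198
Total perimeter = 5.920

loops=1 perimeter=5.920


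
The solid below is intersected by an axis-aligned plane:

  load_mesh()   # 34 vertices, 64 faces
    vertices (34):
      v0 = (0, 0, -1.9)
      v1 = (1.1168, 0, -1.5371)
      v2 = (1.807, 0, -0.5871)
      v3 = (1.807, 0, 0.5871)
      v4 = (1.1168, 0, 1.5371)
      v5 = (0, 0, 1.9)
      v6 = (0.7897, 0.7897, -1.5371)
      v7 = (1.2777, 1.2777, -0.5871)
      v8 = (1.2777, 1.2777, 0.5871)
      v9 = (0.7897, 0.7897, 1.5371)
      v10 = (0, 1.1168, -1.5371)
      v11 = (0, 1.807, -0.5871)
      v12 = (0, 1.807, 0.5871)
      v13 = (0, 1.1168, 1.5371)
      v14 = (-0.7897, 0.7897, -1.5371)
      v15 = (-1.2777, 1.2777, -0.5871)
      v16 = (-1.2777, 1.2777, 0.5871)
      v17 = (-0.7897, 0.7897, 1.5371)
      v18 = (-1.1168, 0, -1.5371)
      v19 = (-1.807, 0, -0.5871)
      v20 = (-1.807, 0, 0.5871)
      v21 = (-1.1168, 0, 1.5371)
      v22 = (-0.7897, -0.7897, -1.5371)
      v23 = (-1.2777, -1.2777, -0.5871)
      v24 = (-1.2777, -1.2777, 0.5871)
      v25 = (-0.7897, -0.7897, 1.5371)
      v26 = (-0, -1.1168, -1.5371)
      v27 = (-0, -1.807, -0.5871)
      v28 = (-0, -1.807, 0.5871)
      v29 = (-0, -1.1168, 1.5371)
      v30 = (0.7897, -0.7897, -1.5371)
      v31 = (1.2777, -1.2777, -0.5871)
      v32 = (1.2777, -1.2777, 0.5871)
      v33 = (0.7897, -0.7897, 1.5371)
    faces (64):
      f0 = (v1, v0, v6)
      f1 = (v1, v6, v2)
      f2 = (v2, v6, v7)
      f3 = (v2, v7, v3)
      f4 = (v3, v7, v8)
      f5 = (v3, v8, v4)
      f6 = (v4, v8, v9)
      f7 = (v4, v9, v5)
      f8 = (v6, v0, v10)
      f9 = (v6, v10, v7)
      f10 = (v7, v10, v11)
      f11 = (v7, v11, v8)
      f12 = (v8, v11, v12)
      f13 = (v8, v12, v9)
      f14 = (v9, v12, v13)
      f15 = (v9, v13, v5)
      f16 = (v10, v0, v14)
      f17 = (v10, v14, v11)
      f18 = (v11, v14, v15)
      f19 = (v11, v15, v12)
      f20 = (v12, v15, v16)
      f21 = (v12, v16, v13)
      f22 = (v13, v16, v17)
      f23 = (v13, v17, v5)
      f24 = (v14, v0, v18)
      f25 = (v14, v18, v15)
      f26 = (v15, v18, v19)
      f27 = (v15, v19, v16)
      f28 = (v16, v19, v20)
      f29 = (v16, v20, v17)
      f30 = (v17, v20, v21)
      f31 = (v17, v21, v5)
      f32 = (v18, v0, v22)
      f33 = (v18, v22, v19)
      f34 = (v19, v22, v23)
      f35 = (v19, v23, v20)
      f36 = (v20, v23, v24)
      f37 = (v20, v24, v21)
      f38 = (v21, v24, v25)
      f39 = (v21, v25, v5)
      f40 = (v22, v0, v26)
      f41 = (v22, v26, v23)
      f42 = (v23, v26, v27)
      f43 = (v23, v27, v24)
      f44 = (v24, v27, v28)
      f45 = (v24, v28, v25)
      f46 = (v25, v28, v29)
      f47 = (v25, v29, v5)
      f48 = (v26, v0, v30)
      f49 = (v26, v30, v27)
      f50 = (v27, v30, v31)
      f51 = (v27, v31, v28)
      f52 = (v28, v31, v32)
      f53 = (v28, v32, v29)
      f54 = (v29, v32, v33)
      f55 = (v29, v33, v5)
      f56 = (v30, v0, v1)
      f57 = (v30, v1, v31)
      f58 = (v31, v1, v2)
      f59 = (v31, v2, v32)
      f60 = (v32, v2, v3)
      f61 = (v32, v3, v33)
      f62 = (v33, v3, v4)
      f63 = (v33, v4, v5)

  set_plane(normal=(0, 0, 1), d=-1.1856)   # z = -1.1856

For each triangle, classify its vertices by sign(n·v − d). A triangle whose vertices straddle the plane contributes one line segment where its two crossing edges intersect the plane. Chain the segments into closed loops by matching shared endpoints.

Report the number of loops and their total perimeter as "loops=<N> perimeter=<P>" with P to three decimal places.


Straddling triangles (16 of 64):
  (v1,v6,v2) [--+] → (1.1661, 0.497511, -1.1856)–(1.37217, 0, -1.1856)  len=0.5385
  (v2,v6,v7) [+-+] → (1.1661, 0.497511, -1.1856)–(0.97026, 0.97026, -1.1856)  len=0.5117
  (v6,v10,v7) [--+] → (0.472749, 1.17633, -1.1856)–(0.97026, 0.97026, -1.1856)  len=0.5385
  (v7,v10,v11) [+-+] → (0.472749, 1.17633, -1.1856)–(0, 1.37217, -1.1856)  len=0.5117
  (v10,v14,v11) [--+] → (-0.497511, 1.1661, -1.1856)–(0, 1.37217, -1.1856)  len=0.5385
  (v11,v14,v15) [+-+] → (-0.497511, 1.1661, -1.1856)–(-0.97026, 0.97026, -1.1856)  len=0.5117
  (v14,v18,v15) [--+] → (-1.17633, 0.472749, -1.1856)–(-0.97026, 0.97026, -1.1856)  len=0.5385
  (v15,v18,v19) [+-+] → (-1.17633, 0.472749, -1.1856)–(-1.37217, 0, -1.1856)  len=0.5117
  (v18,v22,v19) [--+] → (-1.1661, -0.497511, -1.1856)–(-1.37217, 0, -1.1856)  len=0.5385
  (v19,v22,v23) [+-+] → (-1.1661, -0.497511, -1.1856)–(-0.97026, -0.97026, -1.1856)  len=0.5117
  (v22,v26,v23) [--+] → (-0.472749, -1.17633, -1.1856)–(-0.97026, -0.97026, -1.1856)  len=0.5385
  (v23,v26,v27) [+-+] → (-0.472749, -1.17633, -1.1856)–(0, -1.37217, -1.1856)  len=0.5117
  (v26,v30,v27) [--+] → (0.497511, -1.1661, -1.1856)–(0, -1.37217, -1.1856)  len=0.5385
  (v27,v30,v31) [+-+] → (0.497511, -1.1661, -1.1856)–(0.97026, -0.97026, -1.1856)  len=0.5117
  (v30,v1,v31) [--+] → (1.17633, -0.472749, -1.1856)–(0.97026, -0.97026, -1.1856)  len=0.5385
  (v31,v1,v2) [+-+] → (1.17633, -0.472749, -1.1856)–(1.37217, 0, -1.1856)  len=0.5117

Chained into 1 loop(s):
  loop 1: 16 segments, perimeter = 8.4017
Total perimeter = 8.402

loops=1 perimeter=8.402


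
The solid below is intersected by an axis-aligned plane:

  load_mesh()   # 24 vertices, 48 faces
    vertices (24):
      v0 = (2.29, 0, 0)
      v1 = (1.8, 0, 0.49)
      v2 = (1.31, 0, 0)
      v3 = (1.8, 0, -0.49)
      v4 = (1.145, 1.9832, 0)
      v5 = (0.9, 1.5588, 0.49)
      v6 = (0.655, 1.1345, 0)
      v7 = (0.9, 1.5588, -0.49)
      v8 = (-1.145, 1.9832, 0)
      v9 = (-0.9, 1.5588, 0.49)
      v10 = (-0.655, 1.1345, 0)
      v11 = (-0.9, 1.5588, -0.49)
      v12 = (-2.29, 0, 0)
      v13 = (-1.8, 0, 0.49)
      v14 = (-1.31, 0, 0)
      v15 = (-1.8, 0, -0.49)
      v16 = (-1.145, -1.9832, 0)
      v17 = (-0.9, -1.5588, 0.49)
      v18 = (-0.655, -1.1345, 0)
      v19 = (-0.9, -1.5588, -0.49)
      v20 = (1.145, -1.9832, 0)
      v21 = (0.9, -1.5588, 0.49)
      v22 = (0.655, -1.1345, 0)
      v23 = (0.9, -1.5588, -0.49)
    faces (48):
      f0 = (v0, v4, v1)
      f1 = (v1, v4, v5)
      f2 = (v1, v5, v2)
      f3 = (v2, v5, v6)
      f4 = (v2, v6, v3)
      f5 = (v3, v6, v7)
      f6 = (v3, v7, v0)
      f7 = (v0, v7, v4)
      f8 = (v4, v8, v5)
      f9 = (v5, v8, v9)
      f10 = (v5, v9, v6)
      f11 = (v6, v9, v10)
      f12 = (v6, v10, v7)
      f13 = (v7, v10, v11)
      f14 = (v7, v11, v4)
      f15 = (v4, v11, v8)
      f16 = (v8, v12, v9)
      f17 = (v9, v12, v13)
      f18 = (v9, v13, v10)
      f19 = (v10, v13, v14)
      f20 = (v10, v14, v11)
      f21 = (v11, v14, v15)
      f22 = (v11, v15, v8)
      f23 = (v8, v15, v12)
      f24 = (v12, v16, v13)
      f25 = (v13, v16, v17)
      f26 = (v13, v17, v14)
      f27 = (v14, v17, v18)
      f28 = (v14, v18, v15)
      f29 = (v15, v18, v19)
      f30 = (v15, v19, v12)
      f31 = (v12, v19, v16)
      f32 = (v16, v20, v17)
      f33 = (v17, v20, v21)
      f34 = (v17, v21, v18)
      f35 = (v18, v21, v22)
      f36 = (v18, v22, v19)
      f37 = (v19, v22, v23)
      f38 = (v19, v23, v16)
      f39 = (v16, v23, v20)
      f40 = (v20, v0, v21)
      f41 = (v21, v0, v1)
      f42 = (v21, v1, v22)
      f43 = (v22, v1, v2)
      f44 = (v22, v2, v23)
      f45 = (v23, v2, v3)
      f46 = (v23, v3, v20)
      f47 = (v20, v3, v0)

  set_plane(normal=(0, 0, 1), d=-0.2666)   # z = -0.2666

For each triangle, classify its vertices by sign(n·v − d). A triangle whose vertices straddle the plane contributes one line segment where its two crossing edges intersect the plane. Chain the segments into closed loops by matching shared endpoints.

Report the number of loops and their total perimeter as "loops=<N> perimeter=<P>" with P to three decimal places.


Straddling triangles (24 of 48):
  (v2,v6,v3) [++-] → (1.27797, 0.517239, -0.2666)–(1.5766, 0, -0.2666)  len=0.5973
  (v3,v6,v7) [-+-] → (1.27797, 0.517239, -0.2666)–(0.7883, 1.36535, -0.2666)  len=0.9793
  (v3,v7,v0) [--+] → (1.53373, 0.848114, -0.2666)–(2.0234, 0, -0.2666)  len=0.9793
  (v0,v7,v4) [+-+] → (1.53373, 0.848114, -0.2666)–(1.0117, 1.75229, -0.2666)  len=1.0441
  (v6,v10,v7) [++-] → (0.191047, 1.36535, -0.2666)–(0.7883, 1.36535, -0.2666)  len=0.5973
  (v7,v10,v11) [-+-] → (0.191047, 1.36535, -0.2666)–(-0.7883, 1.36535, -0.2666)  len=0.9793
  (v7,v11,v4) [--+] → (0.0323531, 1.75229, -0.2666)–(1.0117, 1.75229, -0.2666)  len=0.9793
  (v4,v11,v8) [+-+] → (0.0323531, 1.75229, -0.2666)–(-1.0117, 1.75229, -0.2666)  len=1.0441
  (v10,v14,v11) [++-] → (-1.08693, 0.848114, -0.2666)–(-0.7883, 1.36535, -0.2666)  len=0.5973
  (v11,v14,v15) [-+-] → (-1.08693, 0.848114, -0.2666)–(-1.5766, 0, -0.2666)  len=0.9793
  (v11,v15,v8) [--+] → (-1.50137, 0.904177, -0.2666)–(-1.0117, 1.75229, -0.2666)  len=0.9793
  (v8,v15,v12) [+-+] → (-1.50137, 0.904177, -0.2666)–(-2.0234, 0, -0.2666)  len=1.0441
  (v14,v18,v15) [++-] → (-1.27797, -0.517239, -0.2666)–(-1.5766, 0, -0.2666)  len=0.5973
  (v15,v18,v19) [-+-] → (-1.27797, -0.517239, -0.2666)–(-0.7883, -1.36535, -0.2666)  len=0.9793
  (v15,v19,v12) [--+] → (-1.53373, -0.848114, -0.2666)–(-2.0234, 0, -0.2666)  len=0.9793
  (v12,v19,v16) [+-+] → (-1.53373, -0.848114, -0.2666)–(-1.0117, -1.75229, -0.2666)  len=1.0441
  (v18,v22,v19) [++-] → (-0.191047, -1.36535, -0.2666)–(-0.7883, -1.36535, -0.2666)  len=0.5973
  (v19,v22,v23) [-+-] → (-0.191047, -1.36535, -0.2666)–(0.7883, -1.36535, -0.2666)  len=0.9793
  (v19,v23,v16) [--+] → (-0.0323531, -1.75229, -0.2666)–(-1.0117, -1.75229, -0.2666)  len=0.9793
  (v16,v23,v20) [+-+] → (-0.0323531, -1.75229, -0.2666)–(1.0117, -1.75229, -0.2666)  len=1.0441
  (v22,v2,v23) [++-] → (1.08693, -0.848114, -0.2666)–(0.7883, -1.36535, -0.2666)  len=0.5973
  (v23,v2,v3) [-+-] → (1.08693, -0.848114, -0.2666)–(1.5766, 0, -0.2666)  len=0.9793
  (v23,v3,v20) [--+] → (1.50137, -0.904177, -0.2666)–(1.0117, -1.75229, -0.2666)  len=0.9793
  (v20,v3,v0) [+-+] → (1.50137, -0.904177, -0.2666)–(2.0234, 0, -0.2666)  len=1.0441

Chained into 2 loop(s):
  loop 1: 12 segments, perimeter = 9.4595
  loop 2: 12 segments, perimeter = 12.1403
Total perimeter = 21.600

loops=2 perimeter=21.600


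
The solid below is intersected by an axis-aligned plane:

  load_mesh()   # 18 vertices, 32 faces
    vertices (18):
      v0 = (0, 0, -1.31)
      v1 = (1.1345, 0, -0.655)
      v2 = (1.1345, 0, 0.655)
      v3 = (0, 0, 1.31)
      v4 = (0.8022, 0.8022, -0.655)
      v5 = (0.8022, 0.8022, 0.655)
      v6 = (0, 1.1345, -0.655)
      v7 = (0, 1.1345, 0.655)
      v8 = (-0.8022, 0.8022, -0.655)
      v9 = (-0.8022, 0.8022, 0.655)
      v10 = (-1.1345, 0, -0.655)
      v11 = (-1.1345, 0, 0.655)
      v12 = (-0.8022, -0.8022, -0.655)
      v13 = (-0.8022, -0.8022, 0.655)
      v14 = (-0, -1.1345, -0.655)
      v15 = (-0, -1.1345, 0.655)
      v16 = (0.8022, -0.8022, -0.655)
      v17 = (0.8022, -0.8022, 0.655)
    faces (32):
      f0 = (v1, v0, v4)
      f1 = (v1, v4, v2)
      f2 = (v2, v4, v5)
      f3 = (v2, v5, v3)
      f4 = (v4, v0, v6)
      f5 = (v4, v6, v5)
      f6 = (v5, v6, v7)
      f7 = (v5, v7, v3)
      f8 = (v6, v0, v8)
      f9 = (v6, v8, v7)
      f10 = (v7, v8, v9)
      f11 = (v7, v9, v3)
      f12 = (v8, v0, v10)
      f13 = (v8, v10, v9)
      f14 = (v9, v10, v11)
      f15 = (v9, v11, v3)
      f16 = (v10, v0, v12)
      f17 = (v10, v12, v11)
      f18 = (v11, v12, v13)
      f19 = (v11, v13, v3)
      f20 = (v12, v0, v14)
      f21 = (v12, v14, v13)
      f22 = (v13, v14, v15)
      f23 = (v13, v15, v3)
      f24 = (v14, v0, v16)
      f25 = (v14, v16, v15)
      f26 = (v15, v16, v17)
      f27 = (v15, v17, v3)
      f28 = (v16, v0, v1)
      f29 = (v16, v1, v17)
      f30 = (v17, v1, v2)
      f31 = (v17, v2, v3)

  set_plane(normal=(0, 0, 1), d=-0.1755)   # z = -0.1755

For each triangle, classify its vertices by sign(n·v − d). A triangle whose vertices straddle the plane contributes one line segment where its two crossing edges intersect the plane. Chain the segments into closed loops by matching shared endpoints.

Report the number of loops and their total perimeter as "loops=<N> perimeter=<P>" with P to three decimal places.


loops=1 perimeter=6.946

Straddling triangles (16 of 32):
  (v1,v4,v2) [--+] → (0.923832, 0.50857, -0.1755)–(1.1345, 0, -0.1755)  len=0.5505
  (v2,v4,v5) [+-+] → (0.923832, 0.50857, -0.1755)–(0.8022, 0.8022, -0.1755)  len=0.3178
  (v4,v6,v5) [--+] → (0.29363, 1.01287, -0.1755)–(0.8022, 0.8022, -0.1755)  len=0.5505
  (v5,v6,v7) [+-+] → (0.29363, 1.01287, -0.1755)–(0, 1.1345, -0.1755)  len=0.3178
  (v6,v8,v7) [--+] → (-0.50857, 0.923832, -0.1755)–(0, 1.1345, -0.1755)  len=0.5505
  (v7,v8,v9) [+-+] → (-0.50857, 0.923832, -0.1755)–(-0.8022, 0.8022, -0.1755)  len=0.3178
  (v8,v10,v9) [--+] → (-1.01287, 0.29363, -0.1755)–(-0.8022, 0.8022, -0.1755)  len=0.5505
  (v9,v10,v11) [+-+] → (-1.01287, 0.29363, -0.1755)–(-1.1345, 0, -0.1755)  len=0.3178
  (v10,v12,v11) [--+] → (-0.923832, -0.50857, -0.1755)–(-1.1345, 0, -0.1755)  len=0.5505
  (v11,v12,v13) [+-+] → (-0.923832, -0.50857, -0.1755)–(-0.8022, -0.8022, -0.1755)  len=0.3178
  (v12,v14,v13) [--+] → (-0.29363, -1.01287, -0.1755)–(-0.8022, -0.8022, -0.1755)  len=0.5505
  (v13,v14,v15) [+-+] → (-0.29363, -1.01287, -0.1755)–(0, -1.1345, -0.1755)  len=0.3178
  (v14,v16,v15) [--+] → (0.50857, -0.923832, -0.1755)–(0, -1.1345, -0.1755)  len=0.5505
  (v15,v16,v17) [+-+] → (0.50857, -0.923832, -0.1755)–(0.8022, -0.8022, -0.1755)  len=0.3178
  (v16,v1,v17) [--+] → (1.01287, -0.29363, -0.1755)–(0.8022, -0.8022, -0.1755)  len=0.5505
  (v17,v1,v2) [+-+] → (1.01287, -0.29363, -0.1755)–(1.1345, 0, -0.1755)  len=0.3178

Chained into 1 loop(s):
  loop 1: 16 segments, perimeter = 6.9464
Total perimeter = 6.946


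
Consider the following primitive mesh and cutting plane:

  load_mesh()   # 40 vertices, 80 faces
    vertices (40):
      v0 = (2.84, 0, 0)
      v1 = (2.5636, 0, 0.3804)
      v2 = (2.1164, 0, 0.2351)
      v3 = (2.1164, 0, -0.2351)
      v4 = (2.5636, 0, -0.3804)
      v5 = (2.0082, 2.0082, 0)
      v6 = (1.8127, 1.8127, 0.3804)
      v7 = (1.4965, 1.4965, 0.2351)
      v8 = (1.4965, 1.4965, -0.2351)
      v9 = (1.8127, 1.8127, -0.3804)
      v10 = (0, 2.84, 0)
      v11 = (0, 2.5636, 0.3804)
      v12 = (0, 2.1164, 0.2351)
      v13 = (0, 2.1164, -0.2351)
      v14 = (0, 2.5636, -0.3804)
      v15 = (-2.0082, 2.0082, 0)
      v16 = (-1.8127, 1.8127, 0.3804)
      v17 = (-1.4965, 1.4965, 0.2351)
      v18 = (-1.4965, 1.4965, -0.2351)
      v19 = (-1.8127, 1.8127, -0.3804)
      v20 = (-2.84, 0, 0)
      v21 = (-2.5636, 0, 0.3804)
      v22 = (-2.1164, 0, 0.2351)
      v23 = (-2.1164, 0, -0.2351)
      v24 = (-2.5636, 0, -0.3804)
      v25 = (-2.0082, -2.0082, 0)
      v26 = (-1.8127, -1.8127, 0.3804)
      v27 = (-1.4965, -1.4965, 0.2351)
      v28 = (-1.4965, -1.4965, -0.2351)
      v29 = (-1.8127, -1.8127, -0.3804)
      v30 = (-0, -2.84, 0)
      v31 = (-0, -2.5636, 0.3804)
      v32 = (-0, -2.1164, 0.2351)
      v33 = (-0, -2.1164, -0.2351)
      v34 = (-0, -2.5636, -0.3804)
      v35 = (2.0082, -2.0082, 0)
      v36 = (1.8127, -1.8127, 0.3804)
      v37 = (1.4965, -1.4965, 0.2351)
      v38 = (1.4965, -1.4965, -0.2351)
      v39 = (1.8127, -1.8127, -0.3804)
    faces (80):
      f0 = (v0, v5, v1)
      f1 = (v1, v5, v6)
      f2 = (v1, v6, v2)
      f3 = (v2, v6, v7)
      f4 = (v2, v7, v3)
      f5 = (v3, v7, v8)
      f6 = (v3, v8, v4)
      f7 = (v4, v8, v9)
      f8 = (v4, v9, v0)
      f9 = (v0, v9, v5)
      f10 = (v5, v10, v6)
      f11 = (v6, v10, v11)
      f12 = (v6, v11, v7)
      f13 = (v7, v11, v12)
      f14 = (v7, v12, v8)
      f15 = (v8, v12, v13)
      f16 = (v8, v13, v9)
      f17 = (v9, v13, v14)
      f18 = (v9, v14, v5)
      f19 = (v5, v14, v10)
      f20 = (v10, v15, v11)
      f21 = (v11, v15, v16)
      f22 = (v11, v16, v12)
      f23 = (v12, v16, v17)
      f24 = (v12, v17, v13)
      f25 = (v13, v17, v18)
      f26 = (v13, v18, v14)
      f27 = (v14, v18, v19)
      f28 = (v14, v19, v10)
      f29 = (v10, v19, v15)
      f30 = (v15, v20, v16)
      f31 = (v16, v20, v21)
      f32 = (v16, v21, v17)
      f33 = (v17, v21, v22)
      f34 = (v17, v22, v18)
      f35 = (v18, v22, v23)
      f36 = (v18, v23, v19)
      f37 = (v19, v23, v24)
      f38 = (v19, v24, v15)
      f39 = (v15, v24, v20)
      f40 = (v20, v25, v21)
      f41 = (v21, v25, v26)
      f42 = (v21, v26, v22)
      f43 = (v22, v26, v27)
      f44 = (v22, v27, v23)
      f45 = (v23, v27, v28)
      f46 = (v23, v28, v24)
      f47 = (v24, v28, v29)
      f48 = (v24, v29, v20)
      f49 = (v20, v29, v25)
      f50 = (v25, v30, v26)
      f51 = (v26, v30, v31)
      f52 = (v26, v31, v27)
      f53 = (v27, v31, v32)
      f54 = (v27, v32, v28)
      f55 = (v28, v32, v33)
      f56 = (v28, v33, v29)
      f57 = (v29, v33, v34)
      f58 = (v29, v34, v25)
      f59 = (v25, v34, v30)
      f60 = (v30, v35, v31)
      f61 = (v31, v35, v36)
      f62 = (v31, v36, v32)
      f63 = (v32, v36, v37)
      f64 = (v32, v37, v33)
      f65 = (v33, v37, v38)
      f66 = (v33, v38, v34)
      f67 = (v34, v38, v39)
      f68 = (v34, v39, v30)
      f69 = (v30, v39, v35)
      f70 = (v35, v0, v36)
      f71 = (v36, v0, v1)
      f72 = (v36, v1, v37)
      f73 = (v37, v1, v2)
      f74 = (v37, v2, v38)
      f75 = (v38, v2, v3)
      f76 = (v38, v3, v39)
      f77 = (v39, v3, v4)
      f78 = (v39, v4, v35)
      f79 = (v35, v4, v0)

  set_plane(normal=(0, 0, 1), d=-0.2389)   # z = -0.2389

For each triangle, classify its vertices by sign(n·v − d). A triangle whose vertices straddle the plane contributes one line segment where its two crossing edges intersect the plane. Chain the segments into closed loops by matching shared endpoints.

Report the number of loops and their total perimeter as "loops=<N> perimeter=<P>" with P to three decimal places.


loops=2 perimeter=29.356

Straddling triangles (32 of 80):
  (v3,v8,v4) [++-] → (1.52441, 1.45736, -0.2389)–(2.1281, 0, -0.2389)  len=1.5774
  (v4,v8,v9) [-+-] → (1.52441, 1.45736, -0.2389)–(1.50477, 1.50477, -0.2389)  len=0.0513
  (v4,v9,v0) [--+] → (2.19483, 1.13842, -0.2389)–(2.66641, 0, -0.2389)  len=1.2322
  (v0,v9,v5) [+-+] → (2.19483, 1.13842, -0.2389)–(1.88542, 1.88542, -0.2389)  len=0.8085
  (v8,v13,v9) [++-] → (0.0474072, 2.10846, -0.2389)–(1.50477, 1.50477, -0.2389)  len=1.5774
  (v9,v13,v14) [-+-] → (0.0474072, 2.10846, -0.2389)–(0, 2.1281, -0.2389)  len=0.0513
  (v9,v14,v5) [--+] → (0.747004, 2.357, -0.2389)–(1.88542, 1.88542, -0.2389)  len=1.2322
  (v5,v14,v10) [+-+] → (0.747004, 2.357, -0.2389)–(0, 2.66641, -0.2389)  len=0.8085
  (v13,v18,v14) [++-] → (-1.45736, 1.52441, -0.2389)–(0, 2.1281, -0.2389)  len=1.5774
  (v14,v18,v19) [-+-] → (-1.45736, 1.52441, -0.2389)–(-1.50477, 1.50477, -0.2389)  len=0.0513
  (v14,v19,v10) [--+] → (-1.13842, 2.19483, -0.2389)–(0, 2.66641, -0.2389)  len=1.2322
  (v10,v19,v15) [+-+] → (-1.13842, 2.19483, -0.2389)–(-1.88542, 1.88542, -0.2389)  len=0.8085
  (v18,v23,v19) [++-] → (-2.10846, 0.0474072, -0.2389)–(-1.50477, 1.50477, -0.2389)  len=1.5774
  (v19,v23,v24) [-+-] → (-2.10846, 0.0474072, -0.2389)–(-2.1281, 0, -0.2389)  len=0.0513
  (v19,v24,v15) [--+] → (-2.357, 0.747004, -0.2389)–(-1.88542, 1.88542, -0.2389)  len=1.2322
  (v15,v24,v20) [+-+] → (-2.357, 0.747004, -0.2389)–(-2.66641, 0, -0.2389)  len=0.8085
  (v23,v28,v24) [++-] → (-1.52441, -1.45736, -0.2389)–(-2.1281, 0, -0.2389)  len=1.5774
  (v24,v28,v29) [-+-] → (-1.52441, -1.45736, -0.2389)–(-1.50477, -1.50477, -0.2389)  len=0.0513
  (v24,v29,v20) [--+] → (-2.19483, -1.13842, -0.2389)–(-2.66641, 0, -0.2389)  len=1.2322
  (v20,v29,v25) [+-+] → (-2.19483, -1.13842, -0.2389)–(-1.88542, -1.88542, -0.2389)  len=0.8085
  (v28,v33,v29) [++-] → (-0.0474072, -2.10846, -0.2389)–(-1.50477, -1.50477, -0.2389)  len=1.5774
  (v29,v33,v34) [-+-] → (-0.0474072, -2.10846, -0.2389)–(0, -2.1281, -0.2389)  len=0.0513
  (v29,v34,v25) [--+] → (-0.747004, -2.357, -0.2389)–(-1.88542, -1.88542, -0.2389)  len=1.2322
  (v25,v34,v30) [+-+] → (-0.747004, -2.357, -0.2389)–(0, -2.66641, -0.2389)  len=0.8085
  (v33,v38,v34) [++-] → (1.45736, -1.52441, -0.2389)–(0, -2.1281, -0.2389)  len=1.5774
  (v34,v38,v39) [-+-] → (1.45736, -1.52441, -0.2389)–(1.50477, -1.50477, -0.2389)  len=0.0513
  (v34,v39,v30) [--+] → (1.13842, -2.19483, -0.2389)–(0, -2.66641, -0.2389)  len=1.2322
  (v30,v39,v35) [+-+] → (1.13842, -2.19483, -0.2389)–(1.88542, -1.88542, -0.2389)  len=0.8085
  (v38,v3,v39) [++-] → (2.10846, -0.0474072, -0.2389)–(1.50477, -1.50477, -0.2389)  len=1.5774
  (v39,v3,v4) [-+-] → (2.10846, -0.0474072, -0.2389)–(2.1281, 0, -0.2389)  len=0.0513
  (v39,v4,v35) [--+] → (2.357, -0.747004, -0.2389)–(1.88542, -1.88542, -0.2389)  len=1.2322
  (v35,v4,v0) [+-+] → (2.357, -0.747004, -0.2389)–(2.66641, 0, -0.2389)  len=0.8085

Chained into 2 loop(s):
  loop 1: 16 segments, perimeter = 13.0301
  loop 2: 16 segments, perimeter = 16.3262
Total perimeter = 29.356


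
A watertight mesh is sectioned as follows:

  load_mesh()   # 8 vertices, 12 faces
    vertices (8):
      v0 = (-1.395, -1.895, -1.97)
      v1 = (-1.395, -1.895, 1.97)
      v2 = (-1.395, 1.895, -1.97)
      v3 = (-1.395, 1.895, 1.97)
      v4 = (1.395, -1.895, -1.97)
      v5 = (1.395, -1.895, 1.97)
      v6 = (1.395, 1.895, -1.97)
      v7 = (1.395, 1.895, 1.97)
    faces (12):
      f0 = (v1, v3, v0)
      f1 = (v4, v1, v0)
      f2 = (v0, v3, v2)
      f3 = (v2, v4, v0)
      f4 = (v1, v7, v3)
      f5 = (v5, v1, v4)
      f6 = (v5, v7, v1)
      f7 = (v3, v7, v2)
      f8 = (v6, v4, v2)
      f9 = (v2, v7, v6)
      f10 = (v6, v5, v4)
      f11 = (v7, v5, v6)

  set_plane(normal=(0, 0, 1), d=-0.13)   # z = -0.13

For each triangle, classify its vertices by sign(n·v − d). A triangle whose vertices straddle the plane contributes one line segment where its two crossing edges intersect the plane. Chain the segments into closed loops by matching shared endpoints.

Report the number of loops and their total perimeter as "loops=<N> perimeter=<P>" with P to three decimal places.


loops=1 perimeter=13.160

Straddling triangles (8 of 12):
  (v1,v3,v0) [++-] → (-1.395, -0.125051, -0.13)–(-1.395, -1.895, -0.13)  len=1.7699
  (v4,v1,v0) [-+-] → (0.0920558, -1.895, -0.13)–(-1.395, -1.895, -0.13)  len=1.4871
  (v0,v3,v2) [-+-] → (-1.395, -0.125051, -0.13)–(-1.395, 1.895, -0.13)  len=2.0201
  (v5,v1,v4) [++-] → (0.0920558, -1.895, -0.13)–(1.395, -1.895, -0.13)  len=1.3029
  (v3,v7,v2) [++-] → (-0.0920558, 1.895, -0.13)–(-1.395, 1.895, -0.13)  len=1.3029
  (v2,v7,v6) [-+-] → (-0.0920558, 1.895, -0.13)–(1.395, 1.895, -0.13)  len=1.4871
  (v6,v5,v4) [-+-] → (1.395, 0.125051, -0.13)–(1.395, -1.895, -0.13)  len=2.0201
  (v7,v5,v6) [++-] → (1.395, 0.125051, -0.13)–(1.395, 1.895, -0.13)  len=1.7699

Chained into 1 loop(s):
  loop 1: 8 segments, perimeter = 13.1600
Total perimeter = 13.160


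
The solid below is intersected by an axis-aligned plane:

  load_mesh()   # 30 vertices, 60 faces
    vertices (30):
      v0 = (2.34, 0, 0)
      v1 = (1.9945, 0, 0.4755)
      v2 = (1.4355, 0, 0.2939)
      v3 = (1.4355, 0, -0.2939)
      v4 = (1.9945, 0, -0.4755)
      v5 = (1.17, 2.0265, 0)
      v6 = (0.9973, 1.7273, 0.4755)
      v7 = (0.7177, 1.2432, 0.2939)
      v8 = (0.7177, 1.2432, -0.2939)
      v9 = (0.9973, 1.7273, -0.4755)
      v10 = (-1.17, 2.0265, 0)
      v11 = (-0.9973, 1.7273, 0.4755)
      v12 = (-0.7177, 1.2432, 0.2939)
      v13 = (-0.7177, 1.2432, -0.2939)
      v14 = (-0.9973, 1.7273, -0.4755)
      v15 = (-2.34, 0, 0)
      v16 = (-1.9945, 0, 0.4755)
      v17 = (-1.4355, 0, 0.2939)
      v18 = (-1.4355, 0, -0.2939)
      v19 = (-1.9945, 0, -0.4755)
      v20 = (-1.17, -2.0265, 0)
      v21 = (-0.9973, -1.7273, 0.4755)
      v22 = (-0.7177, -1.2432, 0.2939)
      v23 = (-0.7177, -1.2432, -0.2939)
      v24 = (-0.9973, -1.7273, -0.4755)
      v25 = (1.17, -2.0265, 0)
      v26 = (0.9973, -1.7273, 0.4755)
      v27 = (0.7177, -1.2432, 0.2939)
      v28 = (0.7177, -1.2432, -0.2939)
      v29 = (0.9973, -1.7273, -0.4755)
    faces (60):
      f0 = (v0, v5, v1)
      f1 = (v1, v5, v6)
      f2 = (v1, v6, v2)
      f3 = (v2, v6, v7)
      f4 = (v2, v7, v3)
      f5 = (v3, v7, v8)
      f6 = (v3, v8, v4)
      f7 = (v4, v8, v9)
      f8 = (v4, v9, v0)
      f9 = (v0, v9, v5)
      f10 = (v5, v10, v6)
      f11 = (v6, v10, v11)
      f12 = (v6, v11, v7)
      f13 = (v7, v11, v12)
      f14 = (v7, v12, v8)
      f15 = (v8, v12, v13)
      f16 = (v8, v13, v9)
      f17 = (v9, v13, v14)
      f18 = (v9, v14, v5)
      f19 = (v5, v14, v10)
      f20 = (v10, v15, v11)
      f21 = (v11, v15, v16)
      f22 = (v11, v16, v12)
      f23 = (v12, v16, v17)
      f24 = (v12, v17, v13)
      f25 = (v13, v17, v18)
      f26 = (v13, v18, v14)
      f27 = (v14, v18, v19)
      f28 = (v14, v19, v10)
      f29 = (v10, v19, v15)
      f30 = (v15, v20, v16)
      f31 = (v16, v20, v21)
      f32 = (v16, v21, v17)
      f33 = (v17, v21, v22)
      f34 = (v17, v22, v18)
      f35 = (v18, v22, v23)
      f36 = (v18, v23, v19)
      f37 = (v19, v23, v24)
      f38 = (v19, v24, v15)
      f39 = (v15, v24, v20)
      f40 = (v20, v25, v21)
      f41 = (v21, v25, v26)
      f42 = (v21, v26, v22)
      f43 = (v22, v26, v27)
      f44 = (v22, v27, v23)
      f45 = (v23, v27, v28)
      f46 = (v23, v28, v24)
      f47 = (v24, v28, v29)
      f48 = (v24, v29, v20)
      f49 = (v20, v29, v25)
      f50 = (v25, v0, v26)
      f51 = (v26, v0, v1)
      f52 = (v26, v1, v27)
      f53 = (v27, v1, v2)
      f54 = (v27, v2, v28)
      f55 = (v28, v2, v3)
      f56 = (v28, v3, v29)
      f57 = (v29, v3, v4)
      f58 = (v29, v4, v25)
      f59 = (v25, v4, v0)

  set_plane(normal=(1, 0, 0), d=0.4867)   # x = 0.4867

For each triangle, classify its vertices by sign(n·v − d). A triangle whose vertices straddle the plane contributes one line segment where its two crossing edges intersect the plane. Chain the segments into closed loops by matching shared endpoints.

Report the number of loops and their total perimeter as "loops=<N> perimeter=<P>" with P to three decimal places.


loops=2 perimeter=5.491

Straddling triangles (20 of 60):
  (v5,v10,v6) [+-+] → (0.4867, 2.0265, 0)–(0.4867, 1.79779, 0.363476)  len=0.4294
  (v6,v10,v11) [+--] → (0.4867, 1.79779, 0.363476)–(0.4867, 1.7273, 0.4755)  len=0.1324
  (v6,v11,v7) [+-+] → (0.4867, 1.7273, 0.4755)–(0.4867, 1.30841, 0.31836)  len=0.4474
  (v7,v11,v12) [+--] → (0.4867, 1.30841, 0.31836)–(0.4867, 1.2432, 0.2939)  len=0.0696
  (v7,v12,v8) [+-+] → (0.4867, 1.2432, 0.2939)–(0.4867, 1.2432, -0.199305)  len=0.4932
  (v8,v12,v13) [+--] → (0.4867, 1.2432, -0.199305)–(0.4867, 1.2432, -0.2939)  len=0.0946
  (v8,v13,v9) [+-+] → (0.4867, 1.2432, -0.2939)–(0.4867, 1.58317, -0.421433)  len=0.3631
  (v9,v13,v14) [+--] → (0.4867, 1.58317, -0.421433)–(0.4867, 1.7273, -0.4755)  len=0.1539
  (v9,v14,v5) [+-+] → (0.4867, 1.7273, -0.4755)–(0.4867, 1.93217, -0.149914)  len=0.3847
  (v5,v14,v10) [+--] → (0.4867, 1.93217, -0.149914)–(0.4867, 2.0265, 0)  len=0.1771
  (v20,v25,v21) [-+-] → (0.4867, -2.0265, 0)–(0.4867, -1.93217, 0.149914)  len=0.1771
  (v21,v25,v26) [-++] → (0.4867, -1.93217, 0.149914)–(0.4867, -1.7273, 0.4755)  len=0.3847
  (v21,v26,v22) [-+-] → (0.4867, -1.7273, 0.4755)–(0.4867, -1.58317, 0.421433)  len=0.1539
  (v22,v26,v27) [-++] → (0.4867, -1.58317, 0.421433)–(0.4867, -1.2432, 0.2939)  len=0.3631
  (v22,v27,v23) [-+-] → (0.4867, -1.2432, 0.2939)–(0.4867, -1.2432, 0.199305)  len=0.0946
  (v23,v27,v28) [-++] → (0.4867, -1.2432, 0.199305)–(0.4867, -1.2432, -0.2939)  len=0.4932
  (v23,v28,v24) [-+-] → (0.4867, -1.2432, -0.2939)–(0.4867, -1.30841, -0.31836)  len=0.0696
  (v24,v28,v29) [-++] → (0.4867, -1.30841, -0.31836)–(0.4867, -1.7273, -0.4755)  len=0.4474
  (v24,v29,v20) [-+-] → (0.4867, -1.7273, -0.4755)–(0.4867, -1.79779, -0.363476)  len=0.1324
  (v20,v29,v25) [-++] → (0.4867, -1.79779, -0.363476)–(0.4867, -2.0265, 0)  len=0.4294

Chained into 2 loop(s):
  loop 1: 10 segments, perimeter = 2.7455
  loop 2: 10 segments, perimeter = 2.7455
Total perimeter = 5.491
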